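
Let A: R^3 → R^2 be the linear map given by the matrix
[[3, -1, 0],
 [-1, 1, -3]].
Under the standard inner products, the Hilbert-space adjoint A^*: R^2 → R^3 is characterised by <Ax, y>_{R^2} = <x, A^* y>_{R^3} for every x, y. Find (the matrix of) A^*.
A^* = A^T =
[[3, -1],
 [-1, 1],
 [0, -3]]

For real matrices with standard dot products, the defining identity <Ax, y> = <x, A^* y> gives (Ax)^T y = x^T (A^*) y, i.e. x^T A^T y = x^T (A^*) y. Since this holds for all x, y, we must have A^* = A^T. Therefore
A^* =
[[3, -1],
 [-1, 1],
 [0, -3]].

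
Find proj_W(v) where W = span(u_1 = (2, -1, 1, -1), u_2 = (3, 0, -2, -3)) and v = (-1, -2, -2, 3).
proj_W(v) = (-57/35, 18/35, -4/35, 39/35)

Set up U = [u_1 | ... | u_2] ∈ R^(4×2). The projector onto W = col(U) is P = U (U^T U)^(-1) U^T.
Compute U^T U =
  [7, 7]
  [7, 22],
and U^T v = (-5, -8).
Solve U^T U · c = U^T v for the coefficients: c = (-18/35, -1/5). The projection is proj_W(v) = U c.
Check: (v - proj_W(v)) · u_1 = 0  (should be 0).
Check: (v - proj_W(v)) · u_2 = 0  (should be 0).
Result: proj_W(v) = (-57/35, 18/35, -4/35, 39/35).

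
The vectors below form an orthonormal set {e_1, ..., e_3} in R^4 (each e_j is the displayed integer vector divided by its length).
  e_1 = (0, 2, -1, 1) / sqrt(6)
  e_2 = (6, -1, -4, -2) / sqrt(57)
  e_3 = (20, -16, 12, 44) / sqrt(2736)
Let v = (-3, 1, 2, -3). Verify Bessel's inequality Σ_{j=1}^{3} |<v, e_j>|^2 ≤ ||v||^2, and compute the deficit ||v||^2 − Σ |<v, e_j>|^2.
Σ |<v, e_j>|^2 = 389/18; ||v||^2 = 23; deficit = 25/18

Write each e_j = u_j / sqrt(<u_j, u_j>) where u_j is the displayed integer vector. Then <v, e_j> = <v, u_j> / sqrt(<u_j, u_j>), so |<v, e_j>|^2 = <v, u_j>^2 / <u_j, u_j>.
Coefficients: <v, e_1> = -3/sqrt(6), <v, e_2> = -21/sqrt(57), <v, e_3> = -184/sqrt(2736).
Square and sum: Σ |<v, e_j>|^2 = 389/18.
Compute ||v||^2 = v·v = 23.
Deficit = 23 − 389/18 = 25/18 ≥ 0, confirming Bessel's inequality. (The deficit equals ||v − Σ <v,e_j> e_j||^2, the squared distance from v to span{e_j}.)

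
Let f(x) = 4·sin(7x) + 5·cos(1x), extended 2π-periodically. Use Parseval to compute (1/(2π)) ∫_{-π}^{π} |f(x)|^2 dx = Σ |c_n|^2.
Σ |c_n|^2 = 41/2

Expand |f|^2 and use orthogonality of {sin(nx), cos(mx)} on [-π, π]:
  ∫_{-π}^{π} sin(nx)^2 dx = π, ∫ cos(mx)^2 dx = π, and cross terms integrate to 0.
So ∫_{-π}^{π} f(x)^2 dx = 4^2 · π + 5^2 · π = (16 + 25)π.
Divide by 2π: (16 + 25)/2 = 41/2.
By Parseval, this equals Σ |c_n|^2.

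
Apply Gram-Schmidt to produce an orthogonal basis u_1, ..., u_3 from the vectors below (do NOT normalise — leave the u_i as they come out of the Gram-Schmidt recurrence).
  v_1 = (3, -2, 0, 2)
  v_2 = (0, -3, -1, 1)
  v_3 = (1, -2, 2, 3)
Orthogonal basis:
  u_1 = (3, -2, 0, 2)
  u_2 = (-24/17, -35/17, -1, 1/17)
  u_3 = (-46/41, -9/41, 87/41, 60/41)

Apply the Gram-Schmidt recurrence
  u_1 = v_1
  u_i = v_i − Σ_{j<i} ((v_i · u_j) / (u_j · u_j)) · u_j.

Step by step this gives:
  u_1 = (3, -2, 0, 2)
  u_2 = (-24/17, -35/17, -1, 1/17)
  u_3 = (-46/41, -9/41, 87/41, 60/41)

Orthogonality check:
  u_2 · u_1 = 0 (should be 0)
  u_3 · u_1 = 0 (should be 0)
  u_3 · u_2 = 0 (should be 0)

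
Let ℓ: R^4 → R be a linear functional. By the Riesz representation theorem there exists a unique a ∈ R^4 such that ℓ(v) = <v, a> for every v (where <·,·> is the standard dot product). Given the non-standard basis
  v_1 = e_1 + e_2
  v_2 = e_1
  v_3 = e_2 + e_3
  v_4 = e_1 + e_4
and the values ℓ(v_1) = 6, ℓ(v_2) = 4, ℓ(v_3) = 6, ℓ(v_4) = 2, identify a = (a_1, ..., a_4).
a = (4, 2, 4, -2)

Write a = (a_1, ..., a_4) in the standard basis. For each basis vector v_i, ℓ(v_i) = <v_i, a> is a linear equation in the a_j's. Collect the n equations into a matrix system V a = ℓ, where row i of V is v_i (expressed in the standard basis). Since V is invertible (lower-triangular with 1s on the diagonal, up to permutation), solve by back-substitution:
  V =
[[1, 1, 0, 0],
 [1, 0, 0, 0],
 [0, 1, 1, 0],
 [1, 0, 0, 1]]
  V a = (6, 4, 6, 2)
Solving gives a = (4, 2, 4, -2).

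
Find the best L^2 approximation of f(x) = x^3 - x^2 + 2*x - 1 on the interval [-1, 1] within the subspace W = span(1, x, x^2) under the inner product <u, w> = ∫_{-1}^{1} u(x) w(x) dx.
g(x) = -x^2 + 13*x/5 - 1

The best approximation g ∈ W is the orthogonal projection of f onto W. Writing g = a_0 + a_1 x + a_2 x^2, the coefficients solve the normal equations G · a = b where
  G_{ij} = <φ_i, φ_j> and b_i = <f, φ_i>, with φ_0 = 1, φ_1 = x, φ_2 = x^2.
G =
  [2, 0, 2/3]
  [0, 2/3, 0]
  [2/3, 0, 2/5],
b = (-8/3, 26/15, -16/15).
Solving gives a_0 = -1, a_1 = 13/5, a_2 = -1, so
  g(x) = -x^2 + 13*x/5 - 1.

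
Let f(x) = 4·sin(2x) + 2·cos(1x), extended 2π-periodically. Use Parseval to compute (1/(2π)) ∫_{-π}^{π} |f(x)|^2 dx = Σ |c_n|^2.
Σ |c_n|^2 = 10

Expand |f|^2 and use orthogonality of {sin(nx), cos(mx)} on [-π, π]:
  ∫_{-π}^{π} sin(nx)^2 dx = π, ∫ cos(mx)^2 dx = π, and cross terms integrate to 0.
So ∫_{-π}^{π} f(x)^2 dx = 4^2 · π + 2^2 · π = (16 + 4)π.
Divide by 2π: (16 + 4)/2 = 10.
By Parseval, this equals Σ |c_n|^2.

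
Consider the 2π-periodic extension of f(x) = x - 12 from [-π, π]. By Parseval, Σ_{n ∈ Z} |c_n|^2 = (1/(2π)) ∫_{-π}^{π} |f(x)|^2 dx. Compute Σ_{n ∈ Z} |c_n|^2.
Σ |c_n|^2 = π^2/3 + 144

Expand and integrate term by term over [-π, π]:
  ∫ (x)^2 dx = 1·(2π^3/3); ∫ 2·1·(-12)·x dx = 0 (odd integrand); ∫ (-12)^2 dx = 144·2π.
So (1/(2π)) ∫_{-π}^{π} (x - 12)^2 dx = 1π^2/3 + 144 = π^2/3 + 144.
Parseval ⇒ Σ |c_n|^2 = π^2/3 + 144.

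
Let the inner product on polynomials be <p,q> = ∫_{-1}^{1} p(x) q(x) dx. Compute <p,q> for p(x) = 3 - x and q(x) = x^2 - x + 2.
<p,q> = 44/3

Expand the product: p(x)·q(x) = -x^3 + 4*x^2 - 5*x + 6.
∫_{-1}^{1} of each monomial x^k gives [2/(k+1) if k even, 0 if k odd]. Integrating term-by-term (or equivalently evaluating the antiderivative F(x) = -x^4/4 + 4*x^3/3 - 5*x^2/2 + 6*x at the endpoints):
  F(1) − F(−1) = 55/12 − (-121/12) = 44/3.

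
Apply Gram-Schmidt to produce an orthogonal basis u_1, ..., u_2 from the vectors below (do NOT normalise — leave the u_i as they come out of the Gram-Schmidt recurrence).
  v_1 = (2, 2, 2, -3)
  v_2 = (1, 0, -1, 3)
Orthogonal basis:
  u_1 = (2, 2, 2, -3)
  u_2 = (13/7, 6/7, -1/7, 12/7)

Apply the Gram-Schmidt recurrence
  u_1 = v_1
  u_i = v_i − Σ_{j<i} ((v_i · u_j) / (u_j · u_j)) · u_j.

Step by step this gives:
  u_1 = (2, 2, 2, -3)
  u_2 = (13/7, 6/7, -1/7, 12/7)

Orthogonality check:
  u_2 · u_1 = 0 (should be 0)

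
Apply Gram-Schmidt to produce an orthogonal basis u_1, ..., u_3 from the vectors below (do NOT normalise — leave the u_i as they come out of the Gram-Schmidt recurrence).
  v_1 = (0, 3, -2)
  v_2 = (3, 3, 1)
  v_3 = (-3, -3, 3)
Orthogonal basis:
  u_1 = (0, 3, -2)
  u_2 = (3, 18/13, 27/13)
  u_3 = (-18/11, 12/11, 18/11)

Apply the Gram-Schmidt recurrence
  u_1 = v_1
  u_i = v_i − Σ_{j<i} ((v_i · u_j) / (u_j · u_j)) · u_j.

Step by step this gives:
  u_1 = (0, 3, -2)
  u_2 = (3, 18/13, 27/13)
  u_3 = (-18/11, 12/11, 18/11)

Orthogonality check:
  u_2 · u_1 = 0 (should be 0)
  u_3 · u_1 = 0 (should be 0)
  u_3 · u_2 = 0 (should be 0)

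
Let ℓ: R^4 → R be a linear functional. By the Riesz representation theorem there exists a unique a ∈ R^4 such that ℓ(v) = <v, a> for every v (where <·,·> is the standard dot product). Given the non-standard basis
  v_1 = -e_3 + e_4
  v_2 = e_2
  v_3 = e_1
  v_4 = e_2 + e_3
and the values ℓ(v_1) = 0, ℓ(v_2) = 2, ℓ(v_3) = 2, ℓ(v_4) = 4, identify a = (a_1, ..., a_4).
a = (2, 2, 2, 2)

Write a = (a_1, ..., a_4) in the standard basis. For each basis vector v_i, ℓ(v_i) = <v_i, a> is a linear equation in the a_j's. Collect the n equations into a matrix system V a = ℓ, where row i of V is v_i (expressed in the standard basis). Since V is invertible (lower-triangular with 1s on the diagonal, up to permutation), solve by back-substitution:
  V =
[[0, 0, -1, 1],
 [0, 1, 0, 0],
 [1, 0, 0, 0],
 [0, 1, 1, 0]]
  V a = (0, 2, 2, 4)
Solving gives a = (2, 2, 2, 2).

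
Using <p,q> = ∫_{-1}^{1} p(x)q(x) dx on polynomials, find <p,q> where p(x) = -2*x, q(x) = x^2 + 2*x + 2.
<p,q> = -8/3

Expand the product: p(x)·q(x) = -2*x^3 - 4*x^2 - 4*x.
∫_{-1}^{1} of each monomial x^k gives [2/(k+1) if k even, 0 if k odd]. Integrating term-by-term (or equivalently evaluating the antiderivative F(x) = -x^4/2 - 4*x^3/3 - 2*x^2 at the endpoints):
  F(1) − F(−1) = -23/6 − (-7/6) = -8/3.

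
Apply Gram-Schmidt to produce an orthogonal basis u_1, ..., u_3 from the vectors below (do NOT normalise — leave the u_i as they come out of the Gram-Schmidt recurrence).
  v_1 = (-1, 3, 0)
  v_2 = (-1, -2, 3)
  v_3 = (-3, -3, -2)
Orthogonal basis:
  u_1 = (-1, 3, 0)
  u_2 = (-3/2, -1/2, 3)
  u_3 = (-18/5, -6/5, -2)

Apply the Gram-Schmidt recurrence
  u_1 = v_1
  u_i = v_i − Σ_{j<i} ((v_i · u_j) / (u_j · u_j)) · u_j.

Step by step this gives:
  u_1 = (-1, 3, 0)
  u_2 = (-3/2, -1/2, 3)
  u_3 = (-18/5, -6/5, -2)

Orthogonality check:
  u_2 · u_1 = 0 (should be 0)
  u_3 · u_1 = 0 (should be 0)
  u_3 · u_2 = 0 (should be 0)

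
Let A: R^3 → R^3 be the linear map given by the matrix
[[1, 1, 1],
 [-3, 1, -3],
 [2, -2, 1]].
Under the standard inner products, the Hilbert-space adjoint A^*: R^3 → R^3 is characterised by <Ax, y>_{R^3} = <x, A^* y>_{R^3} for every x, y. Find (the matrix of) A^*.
A^* = A^T =
[[1, -3, 2],
 [1, 1, -2],
 [1, -3, 1]]

For real matrices with standard dot products, the defining identity <Ax, y> = <x, A^* y> gives (Ax)^T y = x^T (A^*) y, i.e. x^T A^T y = x^T (A^*) y. Since this holds for all x, y, we must have A^* = A^T. Therefore
A^* =
[[1, -3, 2],
 [1, 1, -2],
 [1, -3, 1]].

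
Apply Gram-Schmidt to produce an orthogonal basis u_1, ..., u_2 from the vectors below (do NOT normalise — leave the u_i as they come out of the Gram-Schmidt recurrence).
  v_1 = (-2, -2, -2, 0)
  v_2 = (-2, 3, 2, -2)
Orthogonal basis:
  u_1 = (-2, -2, -2, 0)
  u_2 = (-3, 2, 1, -2)

Apply the Gram-Schmidt recurrence
  u_1 = v_1
  u_i = v_i − Σ_{j<i} ((v_i · u_j) / (u_j · u_j)) · u_j.

Step by step this gives:
  u_1 = (-2, -2, -2, 0)
  u_2 = (-3, 2, 1, -2)

Orthogonality check:
  u_2 · u_1 = 0 (should be 0)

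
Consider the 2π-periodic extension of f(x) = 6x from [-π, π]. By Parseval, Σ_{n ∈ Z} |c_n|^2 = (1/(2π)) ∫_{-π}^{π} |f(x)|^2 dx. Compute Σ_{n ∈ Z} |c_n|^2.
Σ |c_n|^2 = 12π^2

Expand and integrate term by term over [-π, π]:
  ∫ (6x)^2 dx = 36·(2π^3/3); ∫ 2·6·(0)·x dx = 0 (odd integrand); ∫ 0^2 dx = 0·2π.
So (1/(2π)) ∫_{-π}^{π} (6x)^2 dx = 36π^2/3 + 0 = 12π^2.
Parseval ⇒ Σ |c_n|^2 = 12π^2.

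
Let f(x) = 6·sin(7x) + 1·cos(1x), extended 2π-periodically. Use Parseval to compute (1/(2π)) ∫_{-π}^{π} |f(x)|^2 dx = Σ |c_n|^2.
Σ |c_n|^2 = 37/2

Expand |f|^2 and use orthogonality of {sin(nx), cos(mx)} on [-π, π]:
  ∫_{-π}^{π} sin(nx)^2 dx = π, ∫ cos(mx)^2 dx = π, and cross terms integrate to 0.
So ∫_{-π}^{π} f(x)^2 dx = 6^2 · π + 1^2 · π = (36 + 1)π.
Divide by 2π: (36 + 1)/2 = 37/2.
By Parseval, this equals Σ |c_n|^2.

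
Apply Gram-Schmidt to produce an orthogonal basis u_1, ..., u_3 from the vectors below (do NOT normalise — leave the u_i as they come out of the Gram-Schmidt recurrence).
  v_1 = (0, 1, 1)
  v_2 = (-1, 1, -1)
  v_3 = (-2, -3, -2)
Orthogonal basis:
  u_1 = (0, 1, 1)
  u_2 = (-1, 1, -1)
  u_3 = (-5/3, -5/6, 5/6)

Apply the Gram-Schmidt recurrence
  u_1 = v_1
  u_i = v_i − Σ_{j<i} ((v_i · u_j) / (u_j · u_j)) · u_j.

Step by step this gives:
  u_1 = (0, 1, 1)
  u_2 = (-1, 1, -1)
  u_3 = (-5/3, -5/6, 5/6)

Orthogonality check:
  u_2 · u_1 = 0 (should be 0)
  u_3 · u_1 = 0 (should be 0)
  u_3 · u_2 = 0 (should be 0)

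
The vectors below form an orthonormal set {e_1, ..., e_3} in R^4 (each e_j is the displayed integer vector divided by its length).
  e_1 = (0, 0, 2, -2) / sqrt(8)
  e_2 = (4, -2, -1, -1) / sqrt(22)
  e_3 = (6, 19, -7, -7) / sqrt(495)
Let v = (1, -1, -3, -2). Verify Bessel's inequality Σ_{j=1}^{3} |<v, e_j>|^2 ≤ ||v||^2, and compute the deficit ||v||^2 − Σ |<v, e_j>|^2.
Σ |<v, e_j>|^2 = 314/45; ||v||^2 = 15; deficit = 361/45

Write each e_j = u_j / sqrt(<u_j, u_j>) where u_j is the displayed integer vector. Then <v, e_j> = <v, u_j> / sqrt(<u_j, u_j>), so |<v, e_j>|^2 = <v, u_j>^2 / <u_j, u_j>.
Coefficients: <v, e_1> = -2/sqrt(8), <v, e_2> = 11/sqrt(22), <v, e_3> = 22/sqrt(495).
Square and sum: Σ |<v, e_j>|^2 = 314/45.
Compute ||v||^2 = v·v = 15.
Deficit = 15 − 314/45 = 361/45 ≥ 0, confirming Bessel's inequality. (The deficit equals ||v − Σ <v,e_j> e_j||^2, the squared distance from v to span{e_j}.)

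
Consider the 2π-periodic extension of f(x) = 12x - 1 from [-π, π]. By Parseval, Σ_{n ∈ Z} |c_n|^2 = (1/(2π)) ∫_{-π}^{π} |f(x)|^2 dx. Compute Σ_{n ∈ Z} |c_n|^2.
Σ |c_n|^2 = 48π^2 + 1

Expand and integrate term by term over [-π, π]:
  ∫ (12x)^2 dx = 144·(2π^3/3); ∫ 2·12·(-1)·x dx = 0 (odd integrand); ∫ (-1)^2 dx = 1·2π.
So (1/(2π)) ∫_{-π}^{π} (12x - 1)^2 dx = 144π^2/3 + 1 = 48π^2 + 1.
Parseval ⇒ Σ |c_n|^2 = 48π^2 + 1.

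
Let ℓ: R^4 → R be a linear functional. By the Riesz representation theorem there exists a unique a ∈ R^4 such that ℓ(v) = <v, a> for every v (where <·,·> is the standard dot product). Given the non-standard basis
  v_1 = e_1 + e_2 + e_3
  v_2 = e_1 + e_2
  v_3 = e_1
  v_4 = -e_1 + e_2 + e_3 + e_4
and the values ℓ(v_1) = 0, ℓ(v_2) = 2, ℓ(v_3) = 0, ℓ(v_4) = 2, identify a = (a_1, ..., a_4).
a = (0, 2, -2, 2)

Write a = (a_1, ..., a_4) in the standard basis. For each basis vector v_i, ℓ(v_i) = <v_i, a> is a linear equation in the a_j's. Collect the n equations into a matrix system V a = ℓ, where row i of V is v_i (expressed in the standard basis). Since V is invertible (lower-triangular with 1s on the diagonal, up to permutation), solve by back-substitution:
  V =
[[1, 1, 1, 0],
 [1, 1, 0, 0],
 [1, 0, 0, 0],
 [-1, 1, 1, 1]]
  V a = (0, 2, 0, 2)
Solving gives a = (0, 2, -2, 2).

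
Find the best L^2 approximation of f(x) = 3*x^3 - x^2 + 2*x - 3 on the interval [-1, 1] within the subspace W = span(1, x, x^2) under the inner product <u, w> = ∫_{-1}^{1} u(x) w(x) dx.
g(x) = -x^2 + 19*x/5 - 3

The best approximation g ∈ W is the orthogonal projection of f onto W. Writing g = a_0 + a_1 x + a_2 x^2, the coefficients solve the normal equations G · a = b where
  G_{ij} = <φ_i, φ_j> and b_i = <f, φ_i>, with φ_0 = 1, φ_1 = x, φ_2 = x^2.
G =
  [2, 0, 2/3]
  [0, 2/3, 0]
  [2/3, 0, 2/5],
b = (-20/3, 38/15, -12/5).
Solving gives a_0 = -3, a_1 = 19/5, a_2 = -1, so
  g(x) = -x^2 + 19*x/5 - 3.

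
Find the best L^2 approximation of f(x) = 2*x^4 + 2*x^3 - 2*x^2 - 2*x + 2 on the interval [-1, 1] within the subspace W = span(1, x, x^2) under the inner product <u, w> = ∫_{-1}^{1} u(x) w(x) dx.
g(x) = -2*x^2/7 - 4*x/5 + 64/35

The best approximation g ∈ W is the orthogonal projection of f onto W. Writing g = a_0 + a_1 x + a_2 x^2, the coefficients solve the normal equations G · a = b where
  G_{ij} = <φ_i, φ_j> and b_i = <f, φ_i>, with φ_0 = 1, φ_1 = x, φ_2 = x^2.
G =
  [2, 0, 2/3]
  [0, 2/3, 0]
  [2/3, 0, 2/5],
b = (52/15, -8/15, 116/105).
Solving gives a_0 = 64/35, a_1 = -4/5, a_2 = -2/7, so
  g(x) = -2*x^2/7 - 4*x/5 + 64/35.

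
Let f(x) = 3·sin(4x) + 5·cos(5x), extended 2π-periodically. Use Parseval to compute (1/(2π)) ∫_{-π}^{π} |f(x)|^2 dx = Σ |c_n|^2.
Σ |c_n|^2 = 17

Expand |f|^2 and use orthogonality of {sin(nx), cos(mx)} on [-π, π]:
  ∫_{-π}^{π} sin(nx)^2 dx = π, ∫ cos(mx)^2 dx = π, and cross terms integrate to 0.
So ∫_{-π}^{π} f(x)^2 dx = 3^2 · π + 5^2 · π = (9 + 25)π.
Divide by 2π: (9 + 25)/2 = 17.
By Parseval, this equals Σ |c_n|^2.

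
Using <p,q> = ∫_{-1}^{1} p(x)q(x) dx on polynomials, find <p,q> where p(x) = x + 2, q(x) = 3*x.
<p,q> = 2

Expand the product: p(x)·q(x) = 3*x^2 + 6*x.
∫_{-1}^{1} of each monomial x^k gives [2/(k+1) if k even, 0 if k odd]. Integrating term-by-term (or equivalently evaluating the antiderivative F(x) = x^3 + 3*x^2 at the endpoints):
  F(1) − F(−1) = 4 − (2) = 2.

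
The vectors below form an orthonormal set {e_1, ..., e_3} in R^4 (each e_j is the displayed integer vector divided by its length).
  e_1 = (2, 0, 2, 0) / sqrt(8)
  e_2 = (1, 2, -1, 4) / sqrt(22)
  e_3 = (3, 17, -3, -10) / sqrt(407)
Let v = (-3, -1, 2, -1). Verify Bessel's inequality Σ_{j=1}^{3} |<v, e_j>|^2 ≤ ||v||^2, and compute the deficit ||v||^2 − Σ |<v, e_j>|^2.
Σ |<v, e_j>|^2 = 266/37; ||v||^2 = 15; deficit = 289/37

Write each e_j = u_j / sqrt(<u_j, u_j>) where u_j is the displayed integer vector. Then <v, e_j> = <v, u_j> / sqrt(<u_j, u_j>), so |<v, e_j>|^2 = <v, u_j>^2 / <u_j, u_j>.
Coefficients: <v, e_1> = -2/sqrt(8), <v, e_2> = -11/sqrt(22), <v, e_3> = -22/sqrt(407).
Square and sum: Σ |<v, e_j>|^2 = 266/37.
Compute ||v||^2 = v·v = 15.
Deficit = 15 − 266/37 = 289/37 ≥ 0, confirming Bessel's inequality. (The deficit equals ||v − Σ <v,e_j> e_j||^2, the squared distance from v to span{e_j}.)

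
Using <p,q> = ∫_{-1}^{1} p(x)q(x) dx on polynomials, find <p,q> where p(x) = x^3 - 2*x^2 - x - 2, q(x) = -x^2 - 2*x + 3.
<p,q> = -40/3

Expand the product: p(x)·q(x) = -x^5 + 8*x^3 - 2*x^2 + x - 6.
∫_{-1}^{1} of each monomial x^k gives [2/(k+1) if k even, 0 if k odd]. Integrating term-by-term (or equivalently evaluating the antiderivative F(x) = -x^6/6 + 2*x^4 - 2*x^3/3 + x^2/2 - 6*x at the endpoints):
  F(1) − F(−1) = -13/3 − (9) = -40/3.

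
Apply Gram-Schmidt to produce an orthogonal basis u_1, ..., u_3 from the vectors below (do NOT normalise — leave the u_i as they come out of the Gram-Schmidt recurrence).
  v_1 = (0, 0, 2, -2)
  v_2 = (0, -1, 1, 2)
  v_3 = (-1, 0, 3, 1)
Orthogonal basis:
  u_1 = (0, 0, 2, -2)
  u_2 = (0, -1, 3/2, 3/2)
  u_3 = (-1, 12/11, 4/11, 4/11)

Apply the Gram-Schmidt recurrence
  u_1 = v_1
  u_i = v_i − Σ_{j<i} ((v_i · u_j) / (u_j · u_j)) · u_j.

Step by step this gives:
  u_1 = (0, 0, 2, -2)
  u_2 = (0, -1, 3/2, 3/2)
  u_3 = (-1, 12/11, 4/11, 4/11)

Orthogonality check:
  u_2 · u_1 = 0 (should be 0)
  u_3 · u_1 = 0 (should be 0)
  u_3 · u_2 = 0 (should be 0)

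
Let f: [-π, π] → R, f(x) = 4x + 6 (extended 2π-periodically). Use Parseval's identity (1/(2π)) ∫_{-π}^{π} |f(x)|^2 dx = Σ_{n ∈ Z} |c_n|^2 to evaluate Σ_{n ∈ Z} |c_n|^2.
Σ |c_n|^2 = 16π^2/3 + 36

Expand and integrate term by term over [-π, π]:
  ∫ (4x)^2 dx = 16·(2π^3/3); ∫ 2·4·(6)·x dx = 0 (odd integrand); ∫ 6^2 dx = 36·2π.
So (1/(2π)) ∫_{-π}^{π} (4x + 6)^2 dx = 16π^2/3 + 36 = 16π^2/3 + 36.
Parseval ⇒ Σ |c_n|^2 = 16π^2/3 + 36.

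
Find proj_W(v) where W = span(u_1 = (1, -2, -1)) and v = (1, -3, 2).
proj_W(v) = (5/6, -5/3, -5/6)

Set up U = [u_1 | ... | u_1] ∈ R^(3×1). The projector onto W = col(U) is P = U (U^T U)^(-1) U^T.
Compute U^T U =
  [6],
and U^T v = (5).
Solve U^T U · c = U^T v for the coefficients: c = (5/6). The projection is proj_W(v) = U c.
Check: (v - proj_W(v)) · u_1 = 0  (should be 0).
Result: proj_W(v) = (5/6, -5/3, -5/6).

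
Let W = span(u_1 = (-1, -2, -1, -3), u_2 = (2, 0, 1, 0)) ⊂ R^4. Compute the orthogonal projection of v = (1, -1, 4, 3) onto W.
proj_W(v) = (25/11, 14/11, 16/11, 21/11)

Set up U = [u_1 | ... | u_2] ∈ R^(4×2). The projector onto W = col(U) is P = U (U^T U)^(-1) U^T.
Compute U^T U =
  [15, -3]
  [-3, 5],
and U^T v = (-12, 6).
Solve U^T U · c = U^T v for the coefficients: c = (-7/11, 9/11). The projection is proj_W(v) = U c.
Check: (v - proj_W(v)) · u_1 = 0  (should be 0).
Check: (v - proj_W(v)) · u_2 = 0  (should be 0).
Result: proj_W(v) = (25/11, 14/11, 16/11, 21/11).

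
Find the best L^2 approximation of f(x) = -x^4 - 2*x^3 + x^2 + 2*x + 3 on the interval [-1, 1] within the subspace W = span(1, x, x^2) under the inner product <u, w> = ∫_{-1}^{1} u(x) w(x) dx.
g(x) = x^2/7 + 4*x/5 + 108/35

The best approximation g ∈ W is the orthogonal projection of f onto W. Writing g = a_0 + a_1 x + a_2 x^2, the coefficients solve the normal equations G · a = b where
  G_{ij} = <φ_i, φ_j> and b_i = <f, φ_i>, with φ_0 = 1, φ_1 = x, φ_2 = x^2.
G =
  [2, 0, 2/3]
  [0, 2/3, 0]
  [2/3, 0, 2/5],
b = (94/15, 8/15, 74/35).
Solving gives a_0 = 108/35, a_1 = 4/5, a_2 = 1/7, so
  g(x) = x^2/7 + 4*x/5 + 108/35.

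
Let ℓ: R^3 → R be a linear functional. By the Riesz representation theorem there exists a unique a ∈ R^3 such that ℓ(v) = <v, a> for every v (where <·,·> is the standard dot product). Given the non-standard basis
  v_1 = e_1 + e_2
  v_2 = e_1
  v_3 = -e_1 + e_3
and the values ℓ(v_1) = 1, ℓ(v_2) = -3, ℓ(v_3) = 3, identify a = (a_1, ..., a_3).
a = (-3, 4, 0)

Write a = (a_1, ..., a_3) in the standard basis. For each basis vector v_i, ℓ(v_i) = <v_i, a> is a linear equation in the a_j's. Collect the n equations into a matrix system V a = ℓ, where row i of V is v_i (expressed in the standard basis). Since V is invertible (lower-triangular with 1s on the diagonal, up to permutation), solve by back-substitution:
  V =
[[1, 1, 0],
 [1, 0, 0],
 [-1, 0, 1]]
  V a = (1, -3, 3)
Solving gives a = (-3, 4, 0).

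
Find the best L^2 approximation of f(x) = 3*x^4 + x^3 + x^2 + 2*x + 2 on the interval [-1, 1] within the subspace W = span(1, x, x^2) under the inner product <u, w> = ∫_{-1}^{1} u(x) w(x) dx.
g(x) = 25*x^2/7 + 13*x/5 + 61/35

The best approximation g ∈ W is the orthogonal projection of f onto W. Writing g = a_0 + a_1 x + a_2 x^2, the coefficients solve the normal equations G · a = b where
  G_{ij} = <φ_i, φ_j> and b_i = <f, φ_i>, with φ_0 = 1, φ_1 = x, φ_2 = x^2.
G =
  [2, 0, 2/3]
  [0, 2/3, 0]
  [2/3, 0, 2/5],
b = (88/15, 26/15, 272/105).
Solving gives a_0 = 61/35, a_1 = 13/5, a_2 = 25/7, so
  g(x) = 25*x^2/7 + 13*x/5 + 61/35.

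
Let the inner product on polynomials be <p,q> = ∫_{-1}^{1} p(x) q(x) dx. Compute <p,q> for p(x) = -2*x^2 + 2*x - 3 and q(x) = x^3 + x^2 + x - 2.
<p,q> = 14

Expand the product: p(x)·q(x) = -2*x^5 - 3*x^3 + 3*x^2 - 7*x + 6.
∫_{-1}^{1} of each monomial x^k gives [2/(k+1) if k even, 0 if k odd]. Integrating term-by-term (or equivalently evaluating the antiderivative F(x) = -x^6/3 - 3*x^4/4 + x^3 - 7*x^2/2 + 6*x at the endpoints):
  F(1) − F(−1) = 29/12 − (-139/12) = 14.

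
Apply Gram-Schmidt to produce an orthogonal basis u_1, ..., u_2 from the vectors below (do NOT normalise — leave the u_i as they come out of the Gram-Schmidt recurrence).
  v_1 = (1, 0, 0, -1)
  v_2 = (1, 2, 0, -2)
Orthogonal basis:
  u_1 = (1, 0, 0, -1)
  u_2 = (-1/2, 2, 0, -1/2)

Apply the Gram-Schmidt recurrence
  u_1 = v_1
  u_i = v_i − Σ_{j<i} ((v_i · u_j) / (u_j · u_j)) · u_j.

Step by step this gives:
  u_1 = (1, 0, 0, -1)
  u_2 = (-1/2, 2, 0, -1/2)

Orthogonality check:
  u_2 · u_1 = 0 (should be 0)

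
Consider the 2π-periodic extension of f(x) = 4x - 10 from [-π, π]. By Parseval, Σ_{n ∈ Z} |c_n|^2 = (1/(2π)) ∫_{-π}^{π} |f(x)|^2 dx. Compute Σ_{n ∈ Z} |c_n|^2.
Σ |c_n|^2 = 16π^2/3 + 100

Expand and integrate term by term over [-π, π]:
  ∫ (4x)^2 dx = 16·(2π^3/3); ∫ 2·4·(-10)·x dx = 0 (odd integrand); ∫ (-10)^2 dx = 100·2π.
So (1/(2π)) ∫_{-π}^{π} (4x - 10)^2 dx = 16π^2/3 + 100 = 16π^2/3 + 100.
Parseval ⇒ Σ |c_n|^2 = 16π^2/3 + 100.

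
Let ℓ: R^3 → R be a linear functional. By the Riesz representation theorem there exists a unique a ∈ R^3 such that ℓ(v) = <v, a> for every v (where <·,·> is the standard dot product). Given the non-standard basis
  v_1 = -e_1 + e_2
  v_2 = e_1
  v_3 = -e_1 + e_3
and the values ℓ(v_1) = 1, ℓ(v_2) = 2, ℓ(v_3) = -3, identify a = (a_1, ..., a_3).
a = (2, 3, -1)

Write a = (a_1, ..., a_3) in the standard basis. For each basis vector v_i, ℓ(v_i) = <v_i, a> is a linear equation in the a_j's. Collect the n equations into a matrix system V a = ℓ, where row i of V is v_i (expressed in the standard basis). Since V is invertible (lower-triangular with 1s on the diagonal, up to permutation), solve by back-substitution:
  V =
[[-1, 1, 0],
 [1, 0, 0],
 [-1, 0, 1]]
  V a = (1, 2, -3)
Solving gives a = (2, 3, -1).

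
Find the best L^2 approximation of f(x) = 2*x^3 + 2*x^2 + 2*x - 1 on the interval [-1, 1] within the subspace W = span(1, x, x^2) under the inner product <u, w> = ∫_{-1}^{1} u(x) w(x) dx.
g(x) = 2*x^2 + 16*x/5 - 1

The best approximation g ∈ W is the orthogonal projection of f onto W. Writing g = a_0 + a_1 x + a_2 x^2, the coefficients solve the normal equations G · a = b where
  G_{ij} = <φ_i, φ_j> and b_i = <f, φ_i>, with φ_0 = 1, φ_1 = x, φ_2 = x^2.
G =
  [2, 0, 2/3]
  [0, 2/3, 0]
  [2/3, 0, 2/5],
b = (-2/3, 32/15, 2/15).
Solving gives a_0 = -1, a_1 = 16/5, a_2 = 2, so
  g(x) = 2*x^2 + 16*x/5 - 1.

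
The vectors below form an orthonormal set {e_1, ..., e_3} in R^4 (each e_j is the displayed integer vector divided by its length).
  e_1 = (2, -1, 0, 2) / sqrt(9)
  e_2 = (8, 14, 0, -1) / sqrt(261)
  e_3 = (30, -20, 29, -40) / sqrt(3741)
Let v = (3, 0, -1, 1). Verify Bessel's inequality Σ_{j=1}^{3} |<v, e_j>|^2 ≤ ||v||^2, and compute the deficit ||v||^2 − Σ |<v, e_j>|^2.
Σ |<v, e_j>|^2 = 398/43; ||v||^2 = 11; deficit = 75/43

Write each e_j = u_j / sqrt(<u_j, u_j>) where u_j is the displayed integer vector. Then <v, e_j> = <v, u_j> / sqrt(<u_j, u_j>), so |<v, e_j>|^2 = <v, u_j>^2 / <u_j, u_j>.
Coefficients: <v, e_1> = 8/sqrt(9), <v, e_2> = 23/sqrt(261), <v, e_3> = 21/sqrt(3741).
Square and sum: Σ |<v, e_j>|^2 = 398/43.
Compute ||v||^2 = v·v = 11.
Deficit = 11 − 398/43 = 75/43 ≥ 0, confirming Bessel's inequality. (The deficit equals ||v − Σ <v,e_j> e_j||^2, the squared distance from v to span{e_j}.)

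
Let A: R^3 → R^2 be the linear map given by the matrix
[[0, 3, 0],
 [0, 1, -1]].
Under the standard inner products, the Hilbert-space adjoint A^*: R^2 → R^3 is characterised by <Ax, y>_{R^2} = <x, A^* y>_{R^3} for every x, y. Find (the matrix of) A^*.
A^* = A^T =
[[0, 0],
 [3, 1],
 [0, -1]]

For real matrices with standard dot products, the defining identity <Ax, y> = <x, A^* y> gives (Ax)^T y = x^T (A^*) y, i.e. x^T A^T y = x^T (A^*) y. Since this holds for all x, y, we must have A^* = A^T. Therefore
A^* =
[[0, 0],
 [3, 1],
 [0, -1]].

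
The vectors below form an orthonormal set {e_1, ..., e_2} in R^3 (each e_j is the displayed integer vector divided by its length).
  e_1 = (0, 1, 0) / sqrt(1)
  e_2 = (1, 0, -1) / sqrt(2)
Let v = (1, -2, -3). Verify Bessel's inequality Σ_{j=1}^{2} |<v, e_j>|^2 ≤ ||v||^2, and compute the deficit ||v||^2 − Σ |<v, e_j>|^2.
Σ |<v, e_j>|^2 = 12; ||v||^2 = 14; deficit = 2

Write each e_j = u_j / sqrt(<u_j, u_j>) where u_j is the displayed integer vector. Then <v, e_j> = <v, u_j> / sqrt(<u_j, u_j>), so |<v, e_j>|^2 = <v, u_j>^2 / <u_j, u_j>.
Coefficients: <v, e_1> = -2/sqrt(1), <v, e_2> = 4/sqrt(2).
Square and sum: Σ |<v, e_j>|^2 = 12.
Compute ||v||^2 = v·v = 14.
Deficit = 14 − 12 = 2 ≥ 0, confirming Bessel's inequality. (The deficit equals ||v − Σ <v,e_j> e_j||^2, the squared distance from v to span{e_j}.)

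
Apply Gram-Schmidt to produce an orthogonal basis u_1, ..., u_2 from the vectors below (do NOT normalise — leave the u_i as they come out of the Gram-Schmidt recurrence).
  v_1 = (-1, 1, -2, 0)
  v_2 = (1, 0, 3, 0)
Orthogonal basis:
  u_1 = (-1, 1, -2, 0)
  u_2 = (-1/6, 7/6, 2/3, 0)

Apply the Gram-Schmidt recurrence
  u_1 = v_1
  u_i = v_i − Σ_{j<i} ((v_i · u_j) / (u_j · u_j)) · u_j.

Step by step this gives:
  u_1 = (-1, 1, -2, 0)
  u_2 = (-1/6, 7/6, 2/3, 0)

Orthogonality check:
  u_2 · u_1 = 0 (should be 0)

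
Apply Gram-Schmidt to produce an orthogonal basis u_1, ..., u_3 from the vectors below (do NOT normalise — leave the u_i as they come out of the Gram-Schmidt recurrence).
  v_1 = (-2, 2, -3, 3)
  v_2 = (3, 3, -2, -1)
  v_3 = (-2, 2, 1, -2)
Orthogonal basis:
  u_1 = (-2, 2, -3, 3)
  u_2 = (42/13, 36/13, -43/26, -35/26)
  u_3 = (-1233/589, 1215/589, 526/589, -1106/589)

Apply the Gram-Schmidt recurrence
  u_1 = v_1
  u_i = v_i − Σ_{j<i} ((v_i · u_j) / (u_j · u_j)) · u_j.

Step by step this gives:
  u_1 = (-2, 2, -3, 3)
  u_2 = (42/13, 36/13, -43/26, -35/26)
  u_3 = (-1233/589, 1215/589, 526/589, -1106/589)

Orthogonality check:
  u_2 · u_1 = 0 (should be 0)
  u_3 · u_1 = 0 (should be 0)
  u_3 · u_2 = 0 (should be 0)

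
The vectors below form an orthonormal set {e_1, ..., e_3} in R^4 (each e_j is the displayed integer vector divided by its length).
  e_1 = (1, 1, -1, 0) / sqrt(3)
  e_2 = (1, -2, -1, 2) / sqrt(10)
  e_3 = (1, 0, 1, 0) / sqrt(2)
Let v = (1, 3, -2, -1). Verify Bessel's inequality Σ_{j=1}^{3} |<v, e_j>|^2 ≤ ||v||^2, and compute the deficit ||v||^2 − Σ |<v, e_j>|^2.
Σ |<v, e_j>|^2 = 15; ||v||^2 = 15; deficit = 0

Write each e_j = u_j / sqrt(<u_j, u_j>) where u_j is the displayed integer vector. Then <v, e_j> = <v, u_j> / sqrt(<u_j, u_j>), so |<v, e_j>|^2 = <v, u_j>^2 / <u_j, u_j>.
Coefficients: <v, e_1> = 6/sqrt(3), <v, e_2> = -5/sqrt(10), <v, e_3> = -1/sqrt(2).
Square and sum: Σ |<v, e_j>|^2 = 15.
Compute ||v||^2 = v·v = 15.
Deficit = 15 − 15 = 0 ≥ 0, confirming Bessel's inequality. (The deficit equals ||v − Σ <v,e_j> e_j||^2, the squared distance from v to span{e_j}.)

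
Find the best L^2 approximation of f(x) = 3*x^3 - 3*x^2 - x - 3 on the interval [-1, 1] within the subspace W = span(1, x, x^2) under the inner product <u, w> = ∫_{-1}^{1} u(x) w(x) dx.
g(x) = -3*x^2 + 4*x/5 - 3

The best approximation g ∈ W is the orthogonal projection of f onto W. Writing g = a_0 + a_1 x + a_2 x^2, the coefficients solve the normal equations G · a = b where
  G_{ij} = <φ_i, φ_j> and b_i = <f, φ_i>, with φ_0 = 1, φ_1 = x, φ_2 = x^2.
G =
  [2, 0, 2/3]
  [0, 2/3, 0]
  [2/3, 0, 2/5],
b = (-8, 8/15, -16/5).
Solving gives a_0 = -3, a_1 = 4/5, a_2 = -3, so
  g(x) = -3*x^2 + 4*x/5 - 3.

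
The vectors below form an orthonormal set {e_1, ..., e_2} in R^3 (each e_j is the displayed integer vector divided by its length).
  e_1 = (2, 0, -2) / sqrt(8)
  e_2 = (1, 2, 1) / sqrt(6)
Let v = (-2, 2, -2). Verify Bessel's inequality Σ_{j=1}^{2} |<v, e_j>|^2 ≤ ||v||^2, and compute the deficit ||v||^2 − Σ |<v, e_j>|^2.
Σ |<v, e_j>|^2 = 0; ||v||^2 = 12; deficit = 12

Write each e_j = u_j / sqrt(<u_j, u_j>) where u_j is the displayed integer vector. Then <v, e_j> = <v, u_j> / sqrt(<u_j, u_j>), so |<v, e_j>|^2 = <v, u_j>^2 / <u_j, u_j>.
Coefficients: <v, e_1> = 0/sqrt(8), <v, e_2> = 0/sqrt(6).
Square and sum: Σ |<v, e_j>|^2 = 0.
Compute ||v||^2 = v·v = 12.
Deficit = 12 − 0 = 12 ≥ 0, confirming Bessel's inequality. (The deficit equals ||v − Σ <v,e_j> e_j||^2, the squared distance from v to span{e_j}.)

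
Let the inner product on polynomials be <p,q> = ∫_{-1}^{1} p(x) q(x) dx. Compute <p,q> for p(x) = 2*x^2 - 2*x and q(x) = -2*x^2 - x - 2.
<p,q> = -44/15

Expand the product: p(x)·q(x) = -4*x^4 + 2*x^3 - 2*x^2 + 4*x.
∫_{-1}^{1} of each monomial x^k gives [2/(k+1) if k even, 0 if k odd]. Integrating term-by-term (or equivalently evaluating the antiderivative F(x) = -4*x^5/5 + x^4/2 - 2*x^3/3 + 2*x^2 at the endpoints):
  F(1) − F(−1) = 31/30 − (119/30) = -44/15.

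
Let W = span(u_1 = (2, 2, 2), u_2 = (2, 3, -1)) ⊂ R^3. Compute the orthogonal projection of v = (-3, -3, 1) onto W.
proj_W(v) = (-31/13, -45/13, 11/13)

Set up U = [u_1 | ... | u_2] ∈ R^(3×2). The projector onto W = col(U) is P = U (U^T U)^(-1) U^T.
Compute U^T U =
  [12, 8]
  [8, 14],
and U^T v = (-10, -16).
Solve U^T U · c = U^T v for the coefficients: c = (-3/26, -14/13). The projection is proj_W(v) = U c.
Check: (v - proj_W(v)) · u_1 = 0  (should be 0).
Check: (v - proj_W(v)) · u_2 = 0  (should be 0).
Result: proj_W(v) = (-31/13, -45/13, 11/13).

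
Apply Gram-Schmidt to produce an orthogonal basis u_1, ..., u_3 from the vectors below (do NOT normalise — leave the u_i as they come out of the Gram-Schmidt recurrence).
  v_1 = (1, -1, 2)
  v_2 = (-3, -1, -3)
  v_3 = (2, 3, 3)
Orthogonal basis:
  u_1 = (1, -1, 2)
  u_2 = (-5/3, -7/3, -1/3)
  u_3 = (-11/10, 33/50, 22/25)

Apply the Gram-Schmidt recurrence
  u_1 = v_1
  u_i = v_i − Σ_{j<i} ((v_i · u_j) / (u_j · u_j)) · u_j.

Step by step this gives:
  u_1 = (1, -1, 2)
  u_2 = (-5/3, -7/3, -1/3)
  u_3 = (-11/10, 33/50, 22/25)

Orthogonality check:
  u_2 · u_1 = 0 (should be 0)
  u_3 · u_1 = 0 (should be 0)
  u_3 · u_2 = 0 (should be 0)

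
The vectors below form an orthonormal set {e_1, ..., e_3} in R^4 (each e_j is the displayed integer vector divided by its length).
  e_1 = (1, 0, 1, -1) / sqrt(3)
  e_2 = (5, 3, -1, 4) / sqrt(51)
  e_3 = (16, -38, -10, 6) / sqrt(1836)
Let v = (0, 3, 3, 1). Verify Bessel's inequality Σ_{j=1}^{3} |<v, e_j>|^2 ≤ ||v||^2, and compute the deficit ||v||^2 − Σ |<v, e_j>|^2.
Σ |<v, e_j>|^2 = 41/3; ||v||^2 = 19; deficit = 16/3

Write each e_j = u_j / sqrt(<u_j, u_j>) where u_j is the displayed integer vector. Then <v, e_j> = <v, u_j> / sqrt(<u_j, u_j>), so |<v, e_j>|^2 = <v, u_j>^2 / <u_j, u_j>.
Coefficients: <v, e_1> = 2/sqrt(3), <v, e_2> = 10/sqrt(51), <v, e_3> = -138/sqrt(1836).
Square and sum: Σ |<v, e_j>|^2 = 41/3.
Compute ||v||^2 = v·v = 19.
Deficit = 19 − 41/3 = 16/3 ≥ 0, confirming Bessel's inequality. (The deficit equals ||v − Σ <v,e_j> e_j||^2, the squared distance from v to span{e_j}.)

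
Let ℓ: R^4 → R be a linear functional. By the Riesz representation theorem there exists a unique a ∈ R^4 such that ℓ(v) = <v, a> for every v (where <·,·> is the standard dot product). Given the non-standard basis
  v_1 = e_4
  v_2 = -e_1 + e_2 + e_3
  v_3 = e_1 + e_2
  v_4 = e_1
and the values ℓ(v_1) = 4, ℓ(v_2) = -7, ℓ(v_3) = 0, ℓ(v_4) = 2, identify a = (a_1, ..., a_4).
a = (2, -2, -3, 4)

Write a = (a_1, ..., a_4) in the standard basis. For each basis vector v_i, ℓ(v_i) = <v_i, a> is a linear equation in the a_j's. Collect the n equations into a matrix system V a = ℓ, where row i of V is v_i (expressed in the standard basis). Since V is invertible (lower-triangular with 1s on the diagonal, up to permutation), solve by back-substitution:
  V =
[[0, 0, 0, 1],
 [-1, 1, 1, 0],
 [1, 1, 0, 0],
 [1, 0, 0, 0]]
  V a = (4, -7, 0, 2)
Solving gives a = (2, -2, -3, 4).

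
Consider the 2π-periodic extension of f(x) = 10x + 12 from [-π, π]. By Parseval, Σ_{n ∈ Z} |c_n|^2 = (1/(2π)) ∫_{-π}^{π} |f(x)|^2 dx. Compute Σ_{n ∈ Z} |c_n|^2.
Σ |c_n|^2 = 100π^2/3 + 144

Expand and integrate term by term over [-π, π]:
  ∫ (10x)^2 dx = 100·(2π^3/3); ∫ 2·10·(12)·x dx = 0 (odd integrand); ∫ 12^2 dx = 144·2π.
So (1/(2π)) ∫_{-π}^{π} (10x + 12)^2 dx = 100π^2/3 + 144 = 100π^2/3 + 144.
Parseval ⇒ Σ |c_n|^2 = 100π^2/3 + 144.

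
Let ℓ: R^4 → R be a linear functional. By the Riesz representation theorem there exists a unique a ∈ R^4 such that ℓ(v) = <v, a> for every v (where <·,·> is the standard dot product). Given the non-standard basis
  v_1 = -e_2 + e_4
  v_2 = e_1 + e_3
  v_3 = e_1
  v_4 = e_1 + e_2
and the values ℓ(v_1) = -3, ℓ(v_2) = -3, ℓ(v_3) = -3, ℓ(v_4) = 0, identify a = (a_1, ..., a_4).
a = (-3, 3, 0, 0)

Write a = (a_1, ..., a_4) in the standard basis. For each basis vector v_i, ℓ(v_i) = <v_i, a> is a linear equation in the a_j's. Collect the n equations into a matrix system V a = ℓ, where row i of V is v_i (expressed in the standard basis). Since V is invertible (lower-triangular with 1s on the diagonal, up to permutation), solve by back-substitution:
  V =
[[0, -1, 0, 1],
 [1, 0, 1, 0],
 [1, 0, 0, 0],
 [1, 1, 0, 0]]
  V a = (-3, -3, -3, 0)
Solving gives a = (-3, 3, 0, 0).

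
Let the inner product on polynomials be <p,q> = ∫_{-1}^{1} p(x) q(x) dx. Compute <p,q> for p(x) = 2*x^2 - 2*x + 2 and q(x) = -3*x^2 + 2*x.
<p,q> = -136/15

Expand the product: p(x)·q(x) = -6*x^4 + 10*x^3 - 10*x^2 + 4*x.
∫_{-1}^{1} of each monomial x^k gives [2/(k+1) if k even, 0 if k odd]. Integrating term-by-term (or equivalently evaluating the antiderivative F(x) = -6*x^5/5 + 5*x^4/2 - 10*x^3/3 + 2*x^2 at the endpoints):
  F(1) − F(−1) = -1/30 − (271/30) = -136/15.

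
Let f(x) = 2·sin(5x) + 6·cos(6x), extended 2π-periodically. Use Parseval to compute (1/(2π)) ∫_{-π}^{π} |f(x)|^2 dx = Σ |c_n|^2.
Σ |c_n|^2 = 20

Expand |f|^2 and use orthogonality of {sin(nx), cos(mx)} on [-π, π]:
  ∫_{-π}^{π} sin(nx)^2 dx = π, ∫ cos(mx)^2 dx = π, and cross terms integrate to 0.
So ∫_{-π}^{π} f(x)^2 dx = 2^2 · π + 6^2 · π = (4 + 36)π.
Divide by 2π: (4 + 36)/2 = 20.
By Parseval, this equals Σ |c_n|^2.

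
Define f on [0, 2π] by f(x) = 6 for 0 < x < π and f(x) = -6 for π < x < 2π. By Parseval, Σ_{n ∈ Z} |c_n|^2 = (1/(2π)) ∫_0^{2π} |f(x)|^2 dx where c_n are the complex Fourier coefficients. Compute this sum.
Σ |c_n|^2 = 36

Parseval equates the L^2 energy of f (normalised by 1/(2π)) with the ℓ^2 sum of its Fourier coefficients: (1/(2π)) ∫_0^{2π} |f|^2 = Σ |c_n|^2.
Compute the left side: (1/(2π)) [∫_0^π 6^2 dx + ∫_π^{2π} (-6)^2 dx] = (1/(2π)) · (36π + 36π) = (36 + 36)/2 = 36.
So Σ_{n ∈ Z} |c_n|^2 = 36.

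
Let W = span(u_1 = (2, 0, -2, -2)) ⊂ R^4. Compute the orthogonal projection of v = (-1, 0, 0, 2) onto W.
proj_W(v) = (-1, 0, 1, 1)

Set up U = [u_1 | ... | u_1] ∈ R^(4×1). The projector onto W = col(U) is P = U (U^T U)^(-1) U^T.
Compute U^T U =
  [12],
and U^T v = (-6).
Solve U^T U · c = U^T v for the coefficients: c = (-1/2). The projection is proj_W(v) = U c.
Check: (v - proj_W(v)) · u_1 = 0  (should be 0).
Result: proj_W(v) = (-1, 0, 1, 1).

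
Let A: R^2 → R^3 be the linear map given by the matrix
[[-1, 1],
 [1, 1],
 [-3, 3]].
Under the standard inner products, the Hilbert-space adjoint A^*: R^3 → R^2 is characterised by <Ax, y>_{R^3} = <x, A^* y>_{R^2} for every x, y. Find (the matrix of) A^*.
A^* = A^T =
[[-1, 1, -3],
 [1, 1, 3]]

For real matrices with standard dot products, the defining identity <Ax, y> = <x, A^* y> gives (Ax)^T y = x^T (A^*) y, i.e. x^T A^T y = x^T (A^*) y. Since this holds for all x, y, we must have A^* = A^T. Therefore
A^* =
[[-1, 1, -3],
 [1, 1, 3]].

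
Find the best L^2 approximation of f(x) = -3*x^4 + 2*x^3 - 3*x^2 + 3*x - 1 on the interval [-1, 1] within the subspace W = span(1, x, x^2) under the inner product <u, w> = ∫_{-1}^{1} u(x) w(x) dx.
g(x) = -39*x^2/7 + 21*x/5 - 26/35

The best approximation g ∈ W is the orthogonal projection of f onto W. Writing g = a_0 + a_1 x + a_2 x^2, the coefficients solve the normal equations G · a = b where
  G_{ij} = <φ_i, φ_j> and b_i = <f, φ_i>, with φ_0 = 1, φ_1 = x, φ_2 = x^2.
G =
  [2, 0, 2/3]
  [0, 2/3, 0]
  [2/3, 0, 2/5],
b = (-26/5, 14/5, -286/105).
Solving gives a_0 = -26/35, a_1 = 21/5, a_2 = -39/7, so
  g(x) = -39*x^2/7 + 21*x/5 - 26/35.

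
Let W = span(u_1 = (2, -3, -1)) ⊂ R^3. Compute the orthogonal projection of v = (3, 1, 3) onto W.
proj_W(v) = (0, 0, 0)

Set up U = [u_1 | ... | u_1] ∈ R^(3×1). The projector onto W = col(U) is P = U (U^T U)^(-1) U^T.
Compute U^T U =
  [14],
and U^T v = (0).
Solve U^T U · c = U^T v for the coefficients: c = (0). The projection is proj_W(v) = U c.
Check: (v - proj_W(v)) · u_1 = 0  (should be 0).
Result: proj_W(v) = (0, 0, 0).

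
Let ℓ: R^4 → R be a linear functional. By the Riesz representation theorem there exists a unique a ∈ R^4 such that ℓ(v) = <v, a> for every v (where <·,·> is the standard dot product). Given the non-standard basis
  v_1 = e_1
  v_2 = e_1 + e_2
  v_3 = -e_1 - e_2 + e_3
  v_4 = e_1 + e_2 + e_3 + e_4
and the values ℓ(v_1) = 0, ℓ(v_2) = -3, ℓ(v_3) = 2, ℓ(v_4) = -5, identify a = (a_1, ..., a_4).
a = (0, -3, -1, -1)

Write a = (a_1, ..., a_4) in the standard basis. For each basis vector v_i, ℓ(v_i) = <v_i, a> is a linear equation in the a_j's. Collect the n equations into a matrix system V a = ℓ, where row i of V is v_i (expressed in the standard basis). Since V is invertible (lower-triangular with 1s on the diagonal, up to permutation), solve by back-substitution:
  V =
[[1, 0, 0, 0],
 [1, 1, 0, 0],
 [-1, -1, 1, 0],
 [1, 1, 1, 1]]
  V a = (0, -3, 2, -5)
Solving gives a = (0, -3, -1, -1).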